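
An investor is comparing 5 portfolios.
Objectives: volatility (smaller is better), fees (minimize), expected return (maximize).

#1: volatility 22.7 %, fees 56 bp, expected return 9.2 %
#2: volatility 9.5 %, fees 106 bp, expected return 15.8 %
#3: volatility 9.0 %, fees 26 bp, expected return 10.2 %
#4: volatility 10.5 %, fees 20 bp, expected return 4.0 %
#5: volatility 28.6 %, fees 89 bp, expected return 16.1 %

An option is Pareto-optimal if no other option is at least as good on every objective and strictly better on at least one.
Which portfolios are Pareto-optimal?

#2, #3, #4, #5

#1: dominated by #3 (volatility 9.0≤22.7, fees 26≤56, expected return 10.2≥9.2).
#2: not dominated.
#3: not dominated (best volatility).
#4: not dominated (best fees).
#5: not dominated (best expected return).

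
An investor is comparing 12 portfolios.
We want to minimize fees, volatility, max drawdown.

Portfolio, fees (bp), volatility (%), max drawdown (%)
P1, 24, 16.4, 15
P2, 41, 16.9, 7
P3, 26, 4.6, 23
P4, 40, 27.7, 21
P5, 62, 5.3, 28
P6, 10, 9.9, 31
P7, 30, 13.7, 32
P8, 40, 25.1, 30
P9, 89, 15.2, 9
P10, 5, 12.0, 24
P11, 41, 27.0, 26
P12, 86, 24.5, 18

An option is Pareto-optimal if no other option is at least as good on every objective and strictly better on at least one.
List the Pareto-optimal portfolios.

P1: not dominated.
P2: not dominated (best max drawdown).
P3: not dominated (best volatility).
P4: dominated by P1 (fees 24≤40, volatility 16.4≤27.7, max drawdown 15≤21).
P5: dominated by P3 (fees 26≤62, volatility 4.6≤5.3, max drawdown 23≤28).
P6: not dominated.
P7: dominated by P3 (fees 26≤30, volatility 4.6≤13.7, max drawdown 23≤32).
P8: dominated by P1 (fees 24≤40, volatility 16.4≤25.1, max drawdown 15≤30).
P9: not dominated.
P10: not dominated (best fees).
P11: dominated by P1 (fees 24≤41, volatility 16.4≤27.0, max drawdown 15≤26).
P12: dominated by P1 (fees 24≤86, volatility 16.4≤24.5, max drawdown 15≤18).

P1, P2, P3, P6, P9, P10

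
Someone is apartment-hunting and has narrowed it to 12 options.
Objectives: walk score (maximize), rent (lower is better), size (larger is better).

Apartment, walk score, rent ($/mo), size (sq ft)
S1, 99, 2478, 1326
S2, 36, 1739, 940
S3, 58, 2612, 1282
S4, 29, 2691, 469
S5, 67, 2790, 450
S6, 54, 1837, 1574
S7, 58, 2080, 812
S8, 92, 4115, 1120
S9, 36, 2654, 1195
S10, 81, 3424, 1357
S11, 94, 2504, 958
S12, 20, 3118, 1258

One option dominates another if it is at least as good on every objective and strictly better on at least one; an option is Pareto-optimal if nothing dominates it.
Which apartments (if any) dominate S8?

S1

S1: walk score 99≥92, rent 2478≤4115, size 1326≥1120 — dominates S8.
Others (S2, S3, S4, S5, S6, S7, S9, S10, S11, S12) are each worse than S8 on at least one objective.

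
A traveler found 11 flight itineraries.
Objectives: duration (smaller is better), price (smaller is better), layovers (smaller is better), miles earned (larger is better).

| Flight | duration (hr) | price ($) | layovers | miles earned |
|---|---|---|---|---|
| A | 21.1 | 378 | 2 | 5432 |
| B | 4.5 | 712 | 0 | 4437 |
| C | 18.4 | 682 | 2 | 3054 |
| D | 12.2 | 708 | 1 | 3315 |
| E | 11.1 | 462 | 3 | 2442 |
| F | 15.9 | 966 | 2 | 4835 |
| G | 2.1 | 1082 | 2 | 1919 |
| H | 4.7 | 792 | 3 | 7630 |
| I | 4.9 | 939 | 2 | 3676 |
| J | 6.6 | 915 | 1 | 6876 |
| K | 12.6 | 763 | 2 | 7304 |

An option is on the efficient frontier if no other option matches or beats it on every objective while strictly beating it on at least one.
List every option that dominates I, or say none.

B: duration 4.5≤4.9, price 712≤939, layovers 0≤2, miles earned 4437≥3676 — dominates I.
Others (A, C, D, E, F, G, H, J, K) are each worse than I on at least one objective.

B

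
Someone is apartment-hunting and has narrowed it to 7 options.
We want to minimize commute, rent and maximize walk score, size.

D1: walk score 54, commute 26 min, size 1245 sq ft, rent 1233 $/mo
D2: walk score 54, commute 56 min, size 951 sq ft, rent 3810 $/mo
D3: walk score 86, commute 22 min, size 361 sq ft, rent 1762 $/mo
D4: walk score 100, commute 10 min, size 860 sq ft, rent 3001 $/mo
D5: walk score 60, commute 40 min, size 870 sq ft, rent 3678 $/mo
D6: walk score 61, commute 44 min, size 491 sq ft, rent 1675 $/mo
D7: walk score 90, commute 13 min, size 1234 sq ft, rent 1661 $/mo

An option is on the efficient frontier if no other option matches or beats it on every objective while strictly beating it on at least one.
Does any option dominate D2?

Yes

D1 vs D2: walk score 54≥54, commute 26≤56, size 1245≥951, rent 1233≤3810 — D1 is at least as good on every objective and strictly better on at least one, so D1 dominates D2.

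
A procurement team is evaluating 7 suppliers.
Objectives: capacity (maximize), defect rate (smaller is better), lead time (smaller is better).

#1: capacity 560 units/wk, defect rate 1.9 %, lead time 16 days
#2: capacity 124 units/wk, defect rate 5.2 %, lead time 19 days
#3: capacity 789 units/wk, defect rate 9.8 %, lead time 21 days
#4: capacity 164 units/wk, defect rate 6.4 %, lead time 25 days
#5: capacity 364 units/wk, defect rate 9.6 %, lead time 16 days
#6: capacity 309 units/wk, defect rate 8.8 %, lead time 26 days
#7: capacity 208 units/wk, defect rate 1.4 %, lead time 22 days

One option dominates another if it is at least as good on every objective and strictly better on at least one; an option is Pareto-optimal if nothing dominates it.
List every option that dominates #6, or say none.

#1: capacity 560≥309, defect rate 1.9≤8.8, lead time 16≤26 — dominates #6.
Others (#2, #3, #4, #5, #7) are each worse than #6 on at least one objective.

#1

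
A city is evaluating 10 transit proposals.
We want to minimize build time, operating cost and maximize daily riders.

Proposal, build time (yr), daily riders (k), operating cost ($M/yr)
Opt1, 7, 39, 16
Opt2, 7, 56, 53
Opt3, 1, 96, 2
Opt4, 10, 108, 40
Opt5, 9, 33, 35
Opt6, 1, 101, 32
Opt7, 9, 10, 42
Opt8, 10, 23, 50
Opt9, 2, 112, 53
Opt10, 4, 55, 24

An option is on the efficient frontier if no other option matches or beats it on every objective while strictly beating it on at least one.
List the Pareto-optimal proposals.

Opt1: dominated by Opt3 (build time 1≤7, daily riders 96≥39, operating cost 2≤16).
Opt2: dominated by Opt3 (build time 1≤7, daily riders 96≥56, operating cost 2≤53).
Opt3: not dominated (best operating cost).
Opt4: not dominated.
Opt5: dominated by Opt1 (build time 7≤9, daily riders 39≥33, operating cost 16≤35).
Opt6: not dominated.
Opt7: dominated by Opt1 (build time 7≤9, daily riders 39≥10, operating cost 16≤42).
Opt8: dominated by Opt1 (build time 7≤10, daily riders 39≥23, operating cost 16≤50).
Opt9: not dominated (best daily riders).
Opt10: dominated by Opt3 (build time 1≤4, daily riders 96≥55, operating cost 2≤24).

Opt3, Opt4, Opt6, Opt9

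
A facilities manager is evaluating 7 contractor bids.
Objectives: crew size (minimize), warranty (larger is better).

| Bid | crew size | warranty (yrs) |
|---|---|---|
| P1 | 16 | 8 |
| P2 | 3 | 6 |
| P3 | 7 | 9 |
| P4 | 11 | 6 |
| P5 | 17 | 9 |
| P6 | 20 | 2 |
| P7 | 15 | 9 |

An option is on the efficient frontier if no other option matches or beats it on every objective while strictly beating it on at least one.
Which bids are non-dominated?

P1: dominated by P3 (crew size 7≤16, warranty 9≥8).
P2: not dominated (best crew size).
P3: not dominated.
P4: dominated by P2 (crew size 3≤11, warranty 6≥6).
P5: dominated by P3 (crew size 7≤17, warranty 9≥9).
P6: dominated by P1 (crew size 16≤20, warranty 8≥2).
P7: dominated by P3 (crew size 7≤15, warranty 9≥9).

P2, P3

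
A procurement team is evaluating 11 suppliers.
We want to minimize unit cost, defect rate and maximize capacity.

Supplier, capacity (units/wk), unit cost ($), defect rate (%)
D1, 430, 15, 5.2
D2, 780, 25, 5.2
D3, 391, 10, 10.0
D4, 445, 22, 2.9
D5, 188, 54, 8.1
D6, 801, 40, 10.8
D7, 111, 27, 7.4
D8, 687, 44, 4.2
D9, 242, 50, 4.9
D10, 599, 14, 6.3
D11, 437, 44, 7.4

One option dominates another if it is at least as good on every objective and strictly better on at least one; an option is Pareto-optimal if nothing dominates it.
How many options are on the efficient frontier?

D1: not dominated.
D2: not dominated.
D3: not dominated (best unit cost).
D4: not dominated (best defect rate).
D5: dominated by D1 (capacity 430≥188, unit cost 15≤54, defect rate 5.2≤8.1).
D6: not dominated (best capacity).
D7: dominated by D1 (capacity 430≥111, unit cost 15≤27, defect rate 5.2≤7.4).
D8: not dominated.
D9: dominated by D4 (capacity 445≥242, unit cost 22≤50, defect rate 2.9≤4.9).
D10: not dominated.
D11: dominated by D2 (capacity 780≥437, unit cost 25≤44, defect rate 5.2≤7.4).
Pareto-optimal: D1, D2, D3, D4, D6, D8, D10 → 7.

7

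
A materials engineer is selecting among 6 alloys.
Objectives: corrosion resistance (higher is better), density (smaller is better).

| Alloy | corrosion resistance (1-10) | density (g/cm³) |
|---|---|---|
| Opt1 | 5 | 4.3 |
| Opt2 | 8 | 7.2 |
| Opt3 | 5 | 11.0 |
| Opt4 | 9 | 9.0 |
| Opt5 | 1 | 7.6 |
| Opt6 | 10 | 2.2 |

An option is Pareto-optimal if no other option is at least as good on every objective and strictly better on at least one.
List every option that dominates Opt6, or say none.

Opt1: worse on corrosion resistance (5 vs 10).
Opt2: worse on corrosion resistance (8 vs 10).
Opt3: worse on corrosion resistance (5 vs 10).
Opt4: worse on corrosion resistance (9 vs 10).
Opt5: worse on corrosion resistance (1 vs 10).
No option dominates Opt6.

none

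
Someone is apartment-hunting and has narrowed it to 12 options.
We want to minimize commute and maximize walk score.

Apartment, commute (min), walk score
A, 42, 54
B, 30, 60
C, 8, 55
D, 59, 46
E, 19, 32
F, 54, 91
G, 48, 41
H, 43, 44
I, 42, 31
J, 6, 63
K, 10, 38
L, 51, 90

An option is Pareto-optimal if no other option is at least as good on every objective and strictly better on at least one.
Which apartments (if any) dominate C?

J: commute 6≤8, walk score 63≥55 — dominates C.
Others (A, B, D, E, F, G, H, I, K, L) are each worse than C on at least one objective.

J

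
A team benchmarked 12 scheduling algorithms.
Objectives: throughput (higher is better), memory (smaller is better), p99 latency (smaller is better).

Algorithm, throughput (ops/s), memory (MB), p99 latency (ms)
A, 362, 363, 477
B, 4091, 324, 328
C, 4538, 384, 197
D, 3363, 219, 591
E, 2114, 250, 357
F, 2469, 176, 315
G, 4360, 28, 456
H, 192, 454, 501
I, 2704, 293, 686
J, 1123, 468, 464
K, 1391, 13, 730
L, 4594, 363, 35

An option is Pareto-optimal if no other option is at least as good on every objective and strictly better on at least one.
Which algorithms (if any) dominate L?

A: worse on throughput (362 vs 4594).
B: worse on throughput (4091 vs 4594).
C: worse on throughput (4538 vs 4594).
D: worse on throughput (3363 vs 4594).
E: worse on throughput (2114 vs 4594).
F: worse on throughput (2469 vs 4594).
G: worse on throughput (4360 vs 4594).
H: worse on throughput (192 vs 4594).
I: worse on throughput (2704 vs 4594).
J: worse on throughput (1123 vs 4594).
K: worse on throughput (1391 vs 4594).
No option dominates L.

none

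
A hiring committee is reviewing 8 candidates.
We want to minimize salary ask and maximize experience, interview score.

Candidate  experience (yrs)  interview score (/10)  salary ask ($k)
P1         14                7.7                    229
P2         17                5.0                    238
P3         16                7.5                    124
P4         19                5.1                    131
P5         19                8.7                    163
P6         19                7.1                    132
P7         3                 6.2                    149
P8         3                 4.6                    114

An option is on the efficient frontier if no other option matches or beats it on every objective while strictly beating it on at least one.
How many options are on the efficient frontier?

P1: dominated by P5 (experience 19≥14, interview score 8.7≥7.7, salary ask 163≤229).
P2: dominated by P4 (experience 19≥17, interview score 5.1≥5.0, salary ask 131≤238).
P3: not dominated.
P4: not dominated.
P5: not dominated (best interview score).
P6: not dominated.
P7: dominated by P3 (experience 16≥3, interview score 7.5≥6.2, salary ask 124≤149).
P8: not dominated (best salary ask).
Pareto-optimal: P3, P4, P5, P6, P8 → 5.

5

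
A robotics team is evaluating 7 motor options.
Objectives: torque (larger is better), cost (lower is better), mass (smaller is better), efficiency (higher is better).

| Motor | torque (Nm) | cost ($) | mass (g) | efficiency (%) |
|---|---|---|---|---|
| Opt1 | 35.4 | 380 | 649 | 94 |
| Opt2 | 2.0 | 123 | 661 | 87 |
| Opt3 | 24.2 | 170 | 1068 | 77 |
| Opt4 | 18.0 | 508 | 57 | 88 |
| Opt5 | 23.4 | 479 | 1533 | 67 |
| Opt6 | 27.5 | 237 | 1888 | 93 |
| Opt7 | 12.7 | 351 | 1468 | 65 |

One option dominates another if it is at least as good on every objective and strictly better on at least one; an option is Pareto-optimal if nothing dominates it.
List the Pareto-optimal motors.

Opt1: not dominated (best torque).
Opt2: not dominated (best cost).
Opt3: not dominated.
Opt4: not dominated (best mass).
Opt5: dominated by Opt1 (torque 35.4≥23.4, cost 380≤479, mass 649≤1533, efficiency 94≥67).
Opt6: not dominated.
Opt7: dominated by Opt3 (torque 24.2≥12.7, cost 170≤351, mass 1068≤1468, efficiency 77≥65).

Opt1, Opt2, Opt3, Opt4, Opt6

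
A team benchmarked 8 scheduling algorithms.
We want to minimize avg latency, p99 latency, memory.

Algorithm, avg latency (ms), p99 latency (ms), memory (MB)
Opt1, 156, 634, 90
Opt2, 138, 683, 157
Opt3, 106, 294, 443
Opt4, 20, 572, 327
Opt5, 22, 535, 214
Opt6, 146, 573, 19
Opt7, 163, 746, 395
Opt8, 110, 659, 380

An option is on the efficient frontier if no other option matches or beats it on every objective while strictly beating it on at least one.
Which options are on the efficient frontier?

Opt2, Opt3, Opt4, Opt5, Opt6

Opt1: dominated by Opt6 (avg latency 146≤156, p99 latency 573≤634, memory 19≤90).
Opt2: not dominated.
Opt3: not dominated (best p99 latency).
Opt4: not dominated (best avg latency).
Opt5: not dominated.
Opt6: not dominated (best memory).
Opt7: dominated by Opt1 (avg latency 156≤163, p99 latency 634≤746, memory 90≤395).
Opt8: dominated by Opt4 (avg latency 20≤110, p99 latency 572≤659, memory 327≤380).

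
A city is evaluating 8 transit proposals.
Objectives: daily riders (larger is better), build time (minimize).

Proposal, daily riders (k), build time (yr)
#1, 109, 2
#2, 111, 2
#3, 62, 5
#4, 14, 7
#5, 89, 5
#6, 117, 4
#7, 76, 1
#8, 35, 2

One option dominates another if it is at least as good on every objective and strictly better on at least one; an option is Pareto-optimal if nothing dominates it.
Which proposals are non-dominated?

#2, #6, #7

#1: dominated by #2 (daily riders 111≥109, build time 2≤2).
#2: not dominated.
#3: dominated by #1 (daily riders 109≥62, build time 2≤5).
#4: dominated by #1 (daily riders 109≥14, build time 2≤7).
#5: dominated by #1 (daily riders 109≥89, build time 2≤5).
#6: not dominated (best daily riders).
#7: not dominated (best build time).
#8: dominated by #1 (daily riders 109≥35, build time 2≤2).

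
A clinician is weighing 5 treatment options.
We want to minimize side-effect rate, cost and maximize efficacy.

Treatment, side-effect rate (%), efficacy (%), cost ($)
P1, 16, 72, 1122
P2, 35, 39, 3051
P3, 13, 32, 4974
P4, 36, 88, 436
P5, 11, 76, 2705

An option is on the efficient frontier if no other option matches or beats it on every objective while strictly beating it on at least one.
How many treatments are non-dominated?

P1: not dominated.
P2: dominated by P1 (side-effect rate 16≤35, efficacy 72≥39, cost 1122≤3051).
P3: dominated by P5 (side-effect rate 11≤13, efficacy 76≥32, cost 2705≤4974).
P4: not dominated (best efficacy).
P5: not dominated (best side-effect rate).
Pareto-optimal: P1, P4, P5 → 3.

3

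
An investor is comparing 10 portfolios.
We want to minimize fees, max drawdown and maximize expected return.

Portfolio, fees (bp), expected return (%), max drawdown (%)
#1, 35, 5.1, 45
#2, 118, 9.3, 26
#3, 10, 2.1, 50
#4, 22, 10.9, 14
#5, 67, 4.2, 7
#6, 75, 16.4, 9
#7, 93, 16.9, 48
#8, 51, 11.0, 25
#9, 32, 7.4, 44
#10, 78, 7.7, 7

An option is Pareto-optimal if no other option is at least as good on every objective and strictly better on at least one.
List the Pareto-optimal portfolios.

#1: dominated by #4 (fees 22≤35, expected return 10.9≥5.1, max drawdown 14≤45).
#2: dominated by #4 (fees 22≤118, expected return 10.9≥9.3, max drawdown 14≤26).
#3: not dominated (best fees).
#4: not dominated.
#5: not dominated.
#6: not dominated.
#7: not dominated (best expected return).
#8: not dominated.
#9: dominated by #4 (fees 22≤32, expected return 10.9≥7.4, max drawdown 14≤44).
#10: not dominated.

#3, #4, #5, #6, #7, #8, #10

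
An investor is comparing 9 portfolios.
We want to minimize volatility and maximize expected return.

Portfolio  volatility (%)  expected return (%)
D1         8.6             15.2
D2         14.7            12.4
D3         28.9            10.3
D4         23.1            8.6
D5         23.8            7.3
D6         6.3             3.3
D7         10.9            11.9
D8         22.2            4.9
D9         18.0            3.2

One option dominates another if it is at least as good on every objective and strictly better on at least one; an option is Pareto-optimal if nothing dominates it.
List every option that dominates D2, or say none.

D1: volatility 8.6≤14.7, expected return 15.2≥12.4 — dominates D2.
Others (D3, D4, D5, D6, D7, D8, D9) are each worse than D2 on at least one objective.

D1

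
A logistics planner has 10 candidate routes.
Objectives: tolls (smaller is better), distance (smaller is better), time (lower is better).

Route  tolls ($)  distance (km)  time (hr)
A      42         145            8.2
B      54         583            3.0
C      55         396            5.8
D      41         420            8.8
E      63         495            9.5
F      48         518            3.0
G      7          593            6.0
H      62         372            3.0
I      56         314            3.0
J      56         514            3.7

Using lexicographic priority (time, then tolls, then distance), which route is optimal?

First minimize time: best is 3.0, kept {B, F, H, I}.
Then minimize tolls: best is 48, kept {F}.

F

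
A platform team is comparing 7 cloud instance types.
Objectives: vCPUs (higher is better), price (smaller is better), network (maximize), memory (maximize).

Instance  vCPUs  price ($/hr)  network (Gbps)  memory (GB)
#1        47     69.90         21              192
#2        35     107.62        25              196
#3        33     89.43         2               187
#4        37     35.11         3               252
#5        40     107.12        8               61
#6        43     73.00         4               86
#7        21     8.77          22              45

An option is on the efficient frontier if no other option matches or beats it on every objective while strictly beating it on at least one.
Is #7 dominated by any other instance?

No

#1: worse on price (69.90 vs 8.77).
#2: worse on price (107.62 vs 8.77).
#3: worse on price (89.43 vs 8.77).
#4: worse on price (35.11 vs 8.77).
#5: worse on price (107.12 vs 8.77).
#6: worse on price (73.00 vs 8.77).
No option is at least as good as #7 on every objective and strictly better on one.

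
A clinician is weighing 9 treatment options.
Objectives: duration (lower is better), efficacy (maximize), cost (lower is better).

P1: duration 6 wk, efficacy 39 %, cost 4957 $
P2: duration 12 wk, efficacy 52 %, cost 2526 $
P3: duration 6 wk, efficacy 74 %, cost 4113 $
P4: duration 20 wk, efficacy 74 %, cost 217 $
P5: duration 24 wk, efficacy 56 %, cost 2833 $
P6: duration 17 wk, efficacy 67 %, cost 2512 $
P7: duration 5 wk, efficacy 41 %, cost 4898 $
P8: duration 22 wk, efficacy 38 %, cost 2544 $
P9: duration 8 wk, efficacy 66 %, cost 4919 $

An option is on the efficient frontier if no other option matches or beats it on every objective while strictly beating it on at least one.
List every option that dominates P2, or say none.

P1: worse on efficacy (39 vs 52).
P3: worse on cost (4113 vs 2526).
P4: worse on duration (20 vs 12).
P5: worse on duration (24 vs 12).
P6: worse on duration (17 vs 12).
P7: worse on efficacy (41 vs 52).
P8: worse on duration (22 vs 12).
P9: worse on cost (4919 vs 2526).
No option dominates P2.

none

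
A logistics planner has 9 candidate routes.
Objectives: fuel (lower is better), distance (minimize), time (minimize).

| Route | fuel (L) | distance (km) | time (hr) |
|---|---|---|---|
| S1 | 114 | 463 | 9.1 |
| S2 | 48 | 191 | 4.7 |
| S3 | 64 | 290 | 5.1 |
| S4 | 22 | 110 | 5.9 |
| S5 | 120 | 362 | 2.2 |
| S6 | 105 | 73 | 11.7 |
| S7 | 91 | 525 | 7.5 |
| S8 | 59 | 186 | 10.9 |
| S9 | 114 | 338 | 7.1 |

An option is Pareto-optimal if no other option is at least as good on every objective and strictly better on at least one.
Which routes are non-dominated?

S1: dominated by S2 (fuel 48≤114, distance 191≤463, time 4.7≤9.1).
S2: not dominated.
S3: dominated by S2 (fuel 48≤64, distance 191≤290, time 4.7≤5.1).
S4: not dominated (best fuel).
S5: not dominated (best time).
S6: not dominated (best distance).
S7: dominated by S2 (fuel 48≤91, distance 191≤525, time 4.7≤7.5).
S8: dominated by S4 (fuel 22≤59, distance 110≤186, time 5.9≤10.9).
S9: dominated by S2 (fuel 48≤114, distance 191≤338, time 4.7≤7.1).

S2, S4, S5, S6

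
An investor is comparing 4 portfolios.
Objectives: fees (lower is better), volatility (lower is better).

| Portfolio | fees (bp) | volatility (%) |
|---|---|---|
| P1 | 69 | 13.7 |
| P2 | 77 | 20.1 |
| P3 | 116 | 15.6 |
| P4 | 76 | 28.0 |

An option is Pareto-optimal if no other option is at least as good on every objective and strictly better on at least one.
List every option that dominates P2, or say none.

P1: fees 69≤77, volatility 13.7≤20.1 — dominates P2.
Others (P3, P4) are each worse than P2 on at least one objective.

P1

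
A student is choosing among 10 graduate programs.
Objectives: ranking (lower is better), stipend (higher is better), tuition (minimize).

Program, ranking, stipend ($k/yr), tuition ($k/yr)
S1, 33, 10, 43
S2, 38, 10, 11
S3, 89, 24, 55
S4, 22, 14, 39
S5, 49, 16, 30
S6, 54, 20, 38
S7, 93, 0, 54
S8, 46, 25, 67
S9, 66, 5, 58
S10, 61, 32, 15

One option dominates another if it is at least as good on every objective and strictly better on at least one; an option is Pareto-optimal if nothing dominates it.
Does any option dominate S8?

No

S1: worse on stipend (10 vs 25).
S2: worse on stipend (10 vs 25).
S3: worse on ranking (89 vs 46).
S4: worse on stipend (14 vs 25).
S5: worse on ranking (49 vs 46).
S6: worse on ranking (54 vs 46).
S7: worse on ranking (93 vs 46).
S9: worse on ranking (66 vs 46).
S10: worse on ranking (61 vs 46).
No option is at least as good as S8 on every objective and strictly better on one.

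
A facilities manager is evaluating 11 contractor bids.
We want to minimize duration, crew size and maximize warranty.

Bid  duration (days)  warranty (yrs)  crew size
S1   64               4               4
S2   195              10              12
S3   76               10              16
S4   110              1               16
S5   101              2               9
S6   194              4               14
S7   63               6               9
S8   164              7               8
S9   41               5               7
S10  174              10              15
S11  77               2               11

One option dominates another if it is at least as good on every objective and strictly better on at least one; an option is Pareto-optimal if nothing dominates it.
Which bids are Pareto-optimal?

S1, S2, S3, S7, S8, S9, S10

S1: not dominated (best crew size).
S2: not dominated.
S3: not dominated.
S4: dominated by S1 (duration 64≤110, warranty 4≥1, crew size 4≤16).
S5: dominated by S1 (duration 64≤101, warranty 4≥2, crew size 4≤9).
S6: dominated by S1 (duration 64≤194, warranty 4≥4, crew size 4≤14).
S7: not dominated.
S8: not dominated.
S9: not dominated (best duration).
S10: not dominated.
S11: dominated by S1 (duration 64≤77, warranty 4≥2, crew size 4≤11).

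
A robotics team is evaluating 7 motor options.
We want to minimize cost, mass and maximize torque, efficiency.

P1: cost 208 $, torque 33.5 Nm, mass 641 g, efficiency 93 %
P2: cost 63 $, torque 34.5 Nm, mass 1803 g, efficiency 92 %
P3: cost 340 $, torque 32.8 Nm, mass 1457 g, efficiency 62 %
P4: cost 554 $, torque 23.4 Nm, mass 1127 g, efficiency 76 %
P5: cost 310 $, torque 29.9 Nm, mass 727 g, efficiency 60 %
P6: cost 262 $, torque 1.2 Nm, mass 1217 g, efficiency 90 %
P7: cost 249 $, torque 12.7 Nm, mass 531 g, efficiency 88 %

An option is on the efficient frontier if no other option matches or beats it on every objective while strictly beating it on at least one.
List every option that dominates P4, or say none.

P1

P1: cost 208≤554, torque 33.5≥23.4, mass 641≤1127, efficiency 93≥76 — dominates P4.
Others (P2, P3, P5, P6, P7) are each worse than P4 on at least one objective.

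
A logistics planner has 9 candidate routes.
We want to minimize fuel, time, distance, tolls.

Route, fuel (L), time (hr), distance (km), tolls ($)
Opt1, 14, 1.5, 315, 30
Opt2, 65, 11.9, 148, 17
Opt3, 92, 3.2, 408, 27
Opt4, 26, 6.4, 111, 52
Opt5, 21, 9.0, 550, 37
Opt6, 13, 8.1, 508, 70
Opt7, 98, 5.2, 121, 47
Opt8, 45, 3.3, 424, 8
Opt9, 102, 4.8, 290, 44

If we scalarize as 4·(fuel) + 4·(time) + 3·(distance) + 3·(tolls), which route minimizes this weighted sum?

Opt4

Opt1: 4·14 + 4·1.5 + 3·315 + 3·30 = 1097.0
Opt2: 4·65 + 4·11.9 + 3·148 + 3·17 = 802.6
Opt3: 4·92 + 4·3.2 + 3·408 + 3·27 = 1685.8
Opt4: 4·26 + 4·6.4 + 3·111 + 3·52 = 618.6
Opt5: 4·21 + 4·9.0 + 3·550 + 3·37 = 1881.0
Opt6: 4·13 + 4·8.1 + 3·508 + 3·70 = 1818.4
Opt7: 4·98 + 4·5.2 + 3·121 + 3·47 = 916.8
Opt8: 4·45 + 4·3.3 + 3·424 + 3·8 = 1489.2
Opt9: 4·102 + 4·4.8 + 3·290 + 3·44 = 1429.2
Lowest: Opt4 at 618.6.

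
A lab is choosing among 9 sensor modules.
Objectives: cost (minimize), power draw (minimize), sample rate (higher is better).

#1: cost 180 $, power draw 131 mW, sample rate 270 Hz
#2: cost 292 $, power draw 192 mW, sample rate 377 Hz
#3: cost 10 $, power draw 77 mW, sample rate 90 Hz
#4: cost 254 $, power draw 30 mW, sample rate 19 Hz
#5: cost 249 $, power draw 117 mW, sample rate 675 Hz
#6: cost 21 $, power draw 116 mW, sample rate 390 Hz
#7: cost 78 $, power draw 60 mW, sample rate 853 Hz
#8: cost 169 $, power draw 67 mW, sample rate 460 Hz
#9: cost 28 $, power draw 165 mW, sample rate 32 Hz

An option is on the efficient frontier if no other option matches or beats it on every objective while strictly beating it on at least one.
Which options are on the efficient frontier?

#1: dominated by #6 (cost 21≤180, power draw 116≤131, sample rate 390≥270).
#2: dominated by #5 (cost 249≤292, power draw 117≤192, sample rate 675≥377).
#3: not dominated (best cost).
#4: not dominated (best power draw).
#5: dominated by #7 (cost 78≤249, power draw 60≤117, sample rate 853≥675).
#6: not dominated.
#7: not dominated (best sample rate).
#8: dominated by #7 (cost 78≤169, power draw 60≤67, sample rate 853≥460).
#9: dominated by #3 (cost 10≤28, power draw 77≤165, sample rate 90≥32).

#3, #4, #6, #7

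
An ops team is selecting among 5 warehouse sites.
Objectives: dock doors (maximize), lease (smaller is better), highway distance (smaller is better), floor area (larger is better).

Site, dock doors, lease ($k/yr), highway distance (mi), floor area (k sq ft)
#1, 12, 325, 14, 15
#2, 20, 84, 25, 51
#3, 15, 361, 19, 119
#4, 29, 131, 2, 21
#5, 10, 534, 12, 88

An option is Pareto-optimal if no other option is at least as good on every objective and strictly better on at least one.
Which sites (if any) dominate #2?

none

#1: worse on dock doors (12 vs 20).
#3: worse on dock doors (15 vs 20).
#4: worse on lease (131 vs 84).
#5: worse on dock doors (10 vs 20).
No option dominates #2.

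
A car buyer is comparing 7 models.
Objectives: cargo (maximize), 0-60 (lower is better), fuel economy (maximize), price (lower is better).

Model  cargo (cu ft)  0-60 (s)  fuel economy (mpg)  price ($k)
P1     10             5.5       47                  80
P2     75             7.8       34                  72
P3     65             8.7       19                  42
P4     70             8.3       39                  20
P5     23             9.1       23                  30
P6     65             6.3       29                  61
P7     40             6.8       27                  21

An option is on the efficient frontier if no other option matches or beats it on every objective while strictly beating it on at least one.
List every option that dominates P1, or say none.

none

P2: worse on 0-60 (7.8 vs 5.5).
P3: worse on 0-60 (8.7 vs 5.5).
P4: worse on 0-60 (8.3 vs 5.5).
P5: worse on 0-60 (9.1 vs 5.5).
P6: worse on 0-60 (6.3 vs 5.5).
P7: worse on 0-60 (6.8 vs 5.5).
No option dominates P1.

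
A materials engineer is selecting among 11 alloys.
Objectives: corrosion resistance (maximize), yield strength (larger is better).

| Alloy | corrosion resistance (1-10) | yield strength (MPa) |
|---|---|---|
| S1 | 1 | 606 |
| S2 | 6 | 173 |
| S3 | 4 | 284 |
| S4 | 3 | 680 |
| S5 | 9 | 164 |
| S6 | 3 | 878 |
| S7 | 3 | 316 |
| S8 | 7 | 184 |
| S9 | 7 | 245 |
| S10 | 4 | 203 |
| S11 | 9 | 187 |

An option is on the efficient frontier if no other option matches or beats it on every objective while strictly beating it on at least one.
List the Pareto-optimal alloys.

S3, S6, S9, S11

S1: dominated by S4 (corrosion resistance 3≥1, yield strength 680≥606).
S2: dominated by S8 (corrosion resistance 7≥6, yield strength 184≥173).
S3: not dominated.
S4: dominated by S6 (corrosion resistance 3≥3, yield strength 878≥680).
S5: dominated by S11 (corrosion resistance 9≥9, yield strength 187≥164).
S6: not dominated (best yield strength).
S7: dominated by S4 (corrosion resistance 3≥3, yield strength 680≥316).
S8: dominated by S9 (corrosion resistance 7≥7, yield strength 245≥184).
S9: not dominated.
S10: dominated by S3 (corrosion resistance 4≥4, yield strength 284≥203).
S11: not dominated.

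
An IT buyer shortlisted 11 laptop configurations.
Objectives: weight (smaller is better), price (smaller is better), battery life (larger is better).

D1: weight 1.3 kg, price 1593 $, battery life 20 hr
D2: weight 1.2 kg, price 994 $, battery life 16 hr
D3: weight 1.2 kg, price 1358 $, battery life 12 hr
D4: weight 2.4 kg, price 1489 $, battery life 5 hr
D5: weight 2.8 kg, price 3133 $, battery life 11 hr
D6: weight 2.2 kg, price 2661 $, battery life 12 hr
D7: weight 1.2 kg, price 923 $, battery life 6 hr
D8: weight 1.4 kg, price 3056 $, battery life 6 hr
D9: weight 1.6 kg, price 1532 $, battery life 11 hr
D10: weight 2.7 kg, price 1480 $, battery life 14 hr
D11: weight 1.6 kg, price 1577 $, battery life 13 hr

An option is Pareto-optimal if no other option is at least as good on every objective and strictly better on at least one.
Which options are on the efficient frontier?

D1, D2, D7

D1: not dominated (best battery life).
D2: not dominated.
D3: dominated by D2 (weight 1.2≤1.2, price 994≤1358, battery life 16≥12).
D4: dominated by D2 (weight 1.2≤2.4, price 994≤1489, battery life 16≥5).
D5: dominated by D1 (weight 1.3≤2.8, price 1593≤3133, battery life 20≥11).
D6: dominated by D1 (weight 1.3≤2.2, price 1593≤2661, battery life 20≥12).
D7: not dominated (best price).
D8: dominated by D1 (weight 1.3≤1.4, price 1593≤3056, battery life 20≥6).
D9: dominated by D2 (weight 1.2≤1.6, price 994≤1532, battery life 16≥11).
D10: dominated by D2 (weight 1.2≤2.7, price 994≤1480, battery life 16≥14).
D11: dominated by D2 (weight 1.2≤1.6, price 994≤1577, battery life 16≥13).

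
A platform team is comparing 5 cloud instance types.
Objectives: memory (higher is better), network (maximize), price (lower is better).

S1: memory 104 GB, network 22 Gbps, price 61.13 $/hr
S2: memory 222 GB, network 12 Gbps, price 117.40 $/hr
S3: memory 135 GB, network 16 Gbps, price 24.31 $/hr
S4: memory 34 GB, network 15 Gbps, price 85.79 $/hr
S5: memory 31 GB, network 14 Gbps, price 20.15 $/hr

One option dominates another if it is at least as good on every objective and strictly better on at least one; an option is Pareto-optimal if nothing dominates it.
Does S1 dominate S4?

Yes

S1 vs S4: memory 104≥34, network 22≥15, price 61.13≤85.79 — S1 is at least as good on every objective with at least one strict improvement.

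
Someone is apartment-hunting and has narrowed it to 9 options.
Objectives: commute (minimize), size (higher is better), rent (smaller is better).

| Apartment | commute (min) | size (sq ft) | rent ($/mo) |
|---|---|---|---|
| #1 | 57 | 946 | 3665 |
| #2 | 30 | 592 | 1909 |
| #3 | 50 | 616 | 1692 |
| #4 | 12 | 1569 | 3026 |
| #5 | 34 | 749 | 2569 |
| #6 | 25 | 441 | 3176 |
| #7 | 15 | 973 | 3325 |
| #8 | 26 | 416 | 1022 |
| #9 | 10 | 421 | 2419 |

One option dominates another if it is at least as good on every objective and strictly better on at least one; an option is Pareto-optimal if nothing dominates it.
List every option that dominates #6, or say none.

#4

#4: commute 12≤25, size 1569≥441, rent 3026≤3176 — dominates #6.
Others (#1, #2, #3, #5, #7, #8, #9) are each worse than #6 on at least one objective.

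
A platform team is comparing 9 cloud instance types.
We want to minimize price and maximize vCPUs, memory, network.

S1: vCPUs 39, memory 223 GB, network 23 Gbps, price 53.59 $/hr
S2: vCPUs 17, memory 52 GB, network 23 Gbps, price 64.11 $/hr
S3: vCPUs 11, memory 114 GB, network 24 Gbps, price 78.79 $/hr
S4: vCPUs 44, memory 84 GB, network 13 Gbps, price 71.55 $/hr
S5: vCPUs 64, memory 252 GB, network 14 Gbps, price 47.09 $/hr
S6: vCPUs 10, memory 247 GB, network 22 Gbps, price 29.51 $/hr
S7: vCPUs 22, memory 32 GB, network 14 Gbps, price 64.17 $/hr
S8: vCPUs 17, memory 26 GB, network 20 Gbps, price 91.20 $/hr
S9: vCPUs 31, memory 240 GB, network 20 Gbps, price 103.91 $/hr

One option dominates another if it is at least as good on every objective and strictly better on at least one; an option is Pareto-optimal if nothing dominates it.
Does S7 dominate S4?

No

S7 vs S4: S7 is worse on vCPUs (22 vs 44), so it does not dominate S4.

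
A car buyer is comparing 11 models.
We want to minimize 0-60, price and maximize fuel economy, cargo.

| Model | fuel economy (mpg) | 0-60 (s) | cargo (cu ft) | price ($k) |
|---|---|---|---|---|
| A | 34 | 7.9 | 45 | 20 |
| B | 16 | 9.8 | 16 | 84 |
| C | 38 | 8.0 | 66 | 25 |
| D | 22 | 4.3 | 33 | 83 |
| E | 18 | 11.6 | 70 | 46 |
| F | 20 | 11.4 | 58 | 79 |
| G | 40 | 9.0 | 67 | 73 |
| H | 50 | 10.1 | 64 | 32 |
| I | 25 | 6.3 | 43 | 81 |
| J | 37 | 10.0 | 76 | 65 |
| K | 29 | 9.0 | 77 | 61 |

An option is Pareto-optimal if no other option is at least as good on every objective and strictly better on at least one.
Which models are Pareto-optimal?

A: not dominated (best price).
B: dominated by A (fuel economy 34≥16, 0-60 7.9≤9.8, cargo 45≥16, price 20≤84).
C: not dominated.
D: not dominated (best 0-60).
E: not dominated.
F: dominated by C (fuel economy 38≥20, 0-60 8.0≤11.4, cargo 66≥58, price 25≤79).
G: not dominated.
H: not dominated (best fuel economy).
I: not dominated.
J: not dominated.
K: not dominated (best cargo).

A, C, D, E, G, H, I, J, K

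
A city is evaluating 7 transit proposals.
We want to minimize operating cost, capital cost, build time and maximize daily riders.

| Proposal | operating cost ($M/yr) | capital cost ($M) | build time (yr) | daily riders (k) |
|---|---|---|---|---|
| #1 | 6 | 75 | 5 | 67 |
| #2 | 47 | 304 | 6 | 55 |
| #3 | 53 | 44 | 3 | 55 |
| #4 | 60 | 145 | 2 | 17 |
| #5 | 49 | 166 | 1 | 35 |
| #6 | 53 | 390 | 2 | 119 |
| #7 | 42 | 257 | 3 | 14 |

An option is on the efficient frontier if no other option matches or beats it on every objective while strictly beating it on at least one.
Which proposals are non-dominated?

#1: not dominated (best operating cost).
#2: dominated by #1 (operating cost 6≤47, capital cost 75≤304, build time 5≤6, daily riders 67≥55).
#3: not dominated (best capital cost).
#4: not dominated.
#5: not dominated (best build time).
#6: not dominated (best daily riders).
#7: not dominated.

#1, #3, #4, #5, #6, #7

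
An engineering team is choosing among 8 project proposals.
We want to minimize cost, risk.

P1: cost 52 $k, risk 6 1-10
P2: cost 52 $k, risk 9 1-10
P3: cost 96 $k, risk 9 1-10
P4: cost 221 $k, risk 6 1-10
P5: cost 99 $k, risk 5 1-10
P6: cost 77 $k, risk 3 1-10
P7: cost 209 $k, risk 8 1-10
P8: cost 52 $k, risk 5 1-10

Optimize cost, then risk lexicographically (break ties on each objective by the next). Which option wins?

First minimize cost: best is 52, kept {P1, P2, P8}.
Then minimize risk: best is 5, kept {P8}.

P8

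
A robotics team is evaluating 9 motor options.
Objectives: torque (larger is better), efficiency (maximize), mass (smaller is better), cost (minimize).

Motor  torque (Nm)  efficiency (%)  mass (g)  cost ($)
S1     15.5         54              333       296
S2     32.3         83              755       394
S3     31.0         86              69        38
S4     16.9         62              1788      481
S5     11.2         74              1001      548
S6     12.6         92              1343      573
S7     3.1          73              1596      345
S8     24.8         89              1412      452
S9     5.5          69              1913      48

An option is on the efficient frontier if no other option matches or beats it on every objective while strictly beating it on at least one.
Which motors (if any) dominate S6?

S1: worse on efficiency (54 vs 92).
S2: worse on efficiency (83 vs 92).
S3: worse on efficiency (86 vs 92).
S4: worse on efficiency (62 vs 92).
S5: worse on torque (11.2 vs 12.6).
S7: worse on torque (3.1 vs 12.6).
S8: worse on efficiency (89 vs 92).
S9: worse on torque (5.5 vs 12.6).
No option dominates S6.

none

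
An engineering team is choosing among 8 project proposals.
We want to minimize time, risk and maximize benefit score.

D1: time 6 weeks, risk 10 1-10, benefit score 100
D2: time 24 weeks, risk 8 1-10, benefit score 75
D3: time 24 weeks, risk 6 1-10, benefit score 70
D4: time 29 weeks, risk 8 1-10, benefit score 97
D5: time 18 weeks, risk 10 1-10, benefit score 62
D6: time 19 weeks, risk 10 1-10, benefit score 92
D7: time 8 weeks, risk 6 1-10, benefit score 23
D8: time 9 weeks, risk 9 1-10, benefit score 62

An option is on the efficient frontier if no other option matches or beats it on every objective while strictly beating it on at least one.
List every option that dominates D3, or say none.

none

D1: worse on risk (10 vs 6).
D2: worse on risk (8 vs 6).
D4: worse on time (29 vs 24).
D5: worse on risk (10 vs 6).
D6: worse on risk (10 vs 6).
D7: worse on benefit score (23 vs 70).
D8: worse on risk (9 vs 6).
No option dominates D3.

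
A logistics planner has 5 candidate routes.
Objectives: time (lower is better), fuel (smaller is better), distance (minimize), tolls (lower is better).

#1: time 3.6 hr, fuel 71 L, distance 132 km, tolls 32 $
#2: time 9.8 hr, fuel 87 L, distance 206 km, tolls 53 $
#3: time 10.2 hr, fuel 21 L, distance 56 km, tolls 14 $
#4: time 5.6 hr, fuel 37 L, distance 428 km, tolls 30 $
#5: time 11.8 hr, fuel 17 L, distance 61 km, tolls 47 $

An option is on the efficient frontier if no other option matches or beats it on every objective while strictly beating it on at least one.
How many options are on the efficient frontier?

4

#1: not dominated (best time).
#2: dominated by #1 (time 3.6≤9.8, fuel 71≤87, distance 132≤206, tolls 32≤53).
#3: not dominated (best distance).
#4: not dominated.
#5: not dominated (best fuel).
Pareto-optimal: #1, #3, #4, #5 → 4.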